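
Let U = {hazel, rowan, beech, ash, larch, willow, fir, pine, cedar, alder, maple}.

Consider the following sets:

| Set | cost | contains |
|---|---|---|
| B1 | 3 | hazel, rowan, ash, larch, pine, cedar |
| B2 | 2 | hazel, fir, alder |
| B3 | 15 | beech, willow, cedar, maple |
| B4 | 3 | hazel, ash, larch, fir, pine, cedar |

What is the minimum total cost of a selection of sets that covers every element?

20

B1, B2, B3 together cover every element (B1 ∪ B2 ∪ B3 = {hazel, rowan, beech, ash, larch, willow, fir, pine, cedar, alder, maple}); total cost 3 + 2 + 15 = 20.
No covering selection has total cost below 20.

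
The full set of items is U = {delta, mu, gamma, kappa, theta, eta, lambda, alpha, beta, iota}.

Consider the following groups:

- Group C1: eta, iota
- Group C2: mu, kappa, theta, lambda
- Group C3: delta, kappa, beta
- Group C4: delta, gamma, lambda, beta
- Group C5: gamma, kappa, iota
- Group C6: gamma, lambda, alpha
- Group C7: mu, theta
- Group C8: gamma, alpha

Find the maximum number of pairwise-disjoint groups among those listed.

C1, C3, C7, C8 are pairwise disjoint (C1={eta,iota}; C3={delta,kappa,beta}; C7={mu,theta}; C8={gamma,alpha}).
Every remaining group overlaps one of these, and no 5 of the listed groups are pairwise disjoint, so 4 is the maximum.

4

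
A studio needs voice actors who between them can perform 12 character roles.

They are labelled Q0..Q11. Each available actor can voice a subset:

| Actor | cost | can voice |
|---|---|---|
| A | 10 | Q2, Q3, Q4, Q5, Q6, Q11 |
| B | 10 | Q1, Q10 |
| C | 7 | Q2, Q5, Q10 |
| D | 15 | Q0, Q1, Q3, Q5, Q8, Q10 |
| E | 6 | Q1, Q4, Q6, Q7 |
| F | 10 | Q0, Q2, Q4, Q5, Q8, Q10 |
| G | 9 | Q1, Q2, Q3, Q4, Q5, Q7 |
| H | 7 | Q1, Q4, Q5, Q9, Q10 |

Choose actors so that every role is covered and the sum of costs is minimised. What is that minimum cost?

33

A, E, F, H together cover every role (A ∪ E ∪ F ∪ H = {Q0, Q1, Q2, Q3, Q4, Q5, Q6, Q7, Q8, Q9, Q10, Q11}); total cost 10 + 6 + 10 + 7 = 33.
No covering selection has total cost below 33.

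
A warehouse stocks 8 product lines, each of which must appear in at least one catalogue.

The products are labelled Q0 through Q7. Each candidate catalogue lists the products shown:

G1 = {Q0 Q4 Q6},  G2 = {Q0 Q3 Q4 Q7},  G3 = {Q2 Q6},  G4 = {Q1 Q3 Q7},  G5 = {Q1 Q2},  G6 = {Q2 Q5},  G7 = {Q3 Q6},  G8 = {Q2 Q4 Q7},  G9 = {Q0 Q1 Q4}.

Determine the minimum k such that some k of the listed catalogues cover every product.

3

G1 and G4 and G6 together: G1 ∪ G4 ∪ G6 = {Q0, Q1, Q2, Q3, Q4, Q5, Q6, Q7} — every product is covered.
Only G6 contains Q5, so G6 is forced; the remaining 6 products need at least 2 more catalogues (each remaining catalogue adds at most 4) — so at least 3 catalogues are needed, and 3 is optimal.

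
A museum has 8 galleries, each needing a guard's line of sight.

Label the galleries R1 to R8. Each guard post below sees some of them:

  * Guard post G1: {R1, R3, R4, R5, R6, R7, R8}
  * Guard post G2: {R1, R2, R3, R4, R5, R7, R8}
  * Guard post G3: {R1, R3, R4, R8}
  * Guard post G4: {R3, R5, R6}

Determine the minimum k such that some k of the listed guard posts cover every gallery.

Take {G2, G4}. Their union is {R1, R2, R3, R4, R5, R6, R7, R8}, which is all 8 galleries.
No single guard post has all 8 galleries (the largest, G1, has 7), so 2 is optimal.

2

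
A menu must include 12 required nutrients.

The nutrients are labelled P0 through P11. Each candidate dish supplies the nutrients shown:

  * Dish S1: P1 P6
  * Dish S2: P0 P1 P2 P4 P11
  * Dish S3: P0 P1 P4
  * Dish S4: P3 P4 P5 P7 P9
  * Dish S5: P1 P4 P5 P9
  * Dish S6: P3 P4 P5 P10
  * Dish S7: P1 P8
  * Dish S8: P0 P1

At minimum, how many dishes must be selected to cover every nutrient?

5

Take {S1, S2, S4, S6, S7}. Their union is {P0, P1, P2, P3, P4, P5, P6, P7, P8, P9, P10, P11}, which is all 12 nutrients.
No 4 of the 8 dishes cover everything (all 70 combinations miss at least one nutrient), so 5 is optimal.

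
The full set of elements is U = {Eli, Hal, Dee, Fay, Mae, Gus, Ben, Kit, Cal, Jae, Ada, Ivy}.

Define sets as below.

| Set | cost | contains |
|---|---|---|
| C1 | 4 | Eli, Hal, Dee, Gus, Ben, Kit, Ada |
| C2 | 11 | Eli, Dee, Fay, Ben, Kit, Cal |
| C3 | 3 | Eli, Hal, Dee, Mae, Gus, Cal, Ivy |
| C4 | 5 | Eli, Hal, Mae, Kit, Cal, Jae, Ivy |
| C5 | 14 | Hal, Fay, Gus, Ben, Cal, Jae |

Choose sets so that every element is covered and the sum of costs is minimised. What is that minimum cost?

20

C1, C2, C4 together cover every element (C1 ∪ C2 ∪ C4 = {Eli, Hal, Dee, Fay, Mae, Gus, Ben, Kit, Cal, Jae, Ada, Ivy}); total cost 4 + 11 + 5 = 20.
The greedy pick C3, C1, C4, C2 costs 23; no covering selection beats 20.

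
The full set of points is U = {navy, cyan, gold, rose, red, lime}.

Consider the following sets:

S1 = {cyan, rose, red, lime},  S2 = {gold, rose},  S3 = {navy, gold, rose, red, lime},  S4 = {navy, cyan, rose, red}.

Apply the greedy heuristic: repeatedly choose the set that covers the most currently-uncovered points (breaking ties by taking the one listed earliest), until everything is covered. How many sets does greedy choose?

2

Greedy: pick S3 (covers 5 new) → pick S1 (covers 1 new). Total picks: 2.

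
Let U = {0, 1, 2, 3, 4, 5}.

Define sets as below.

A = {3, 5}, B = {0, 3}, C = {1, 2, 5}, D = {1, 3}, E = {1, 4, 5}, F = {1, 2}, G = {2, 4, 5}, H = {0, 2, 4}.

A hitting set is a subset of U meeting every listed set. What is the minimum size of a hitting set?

3

The 3 items {0, 1, 5} hit every set.
No choice of 2 items meets every set, so 3 is the minimum.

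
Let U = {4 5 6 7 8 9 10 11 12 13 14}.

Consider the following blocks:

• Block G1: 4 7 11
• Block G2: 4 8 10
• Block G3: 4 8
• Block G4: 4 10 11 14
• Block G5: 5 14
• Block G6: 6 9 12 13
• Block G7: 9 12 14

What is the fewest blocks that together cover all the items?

G1 and G2 and G5 and G6 together: G1 ∪ G2 ∪ G5 ∪ G6 = {4, 5, 6, 7, 8, 9, 10, 11, 12, 13, 14} — every item is covered.
Only G5 contains 5, so G5 is forced; the remaining 9 items need at least 3 more blocks (each remaining block adds at most 4) — so at least 4 blocks are needed, and 4 is optimal.

4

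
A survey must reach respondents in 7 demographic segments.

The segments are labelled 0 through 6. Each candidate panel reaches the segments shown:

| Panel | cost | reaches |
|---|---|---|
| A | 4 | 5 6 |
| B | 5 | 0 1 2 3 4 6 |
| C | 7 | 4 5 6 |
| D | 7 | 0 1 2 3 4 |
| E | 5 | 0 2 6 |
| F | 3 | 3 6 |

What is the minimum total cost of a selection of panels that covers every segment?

A, B together cover every segment (A ∪ B = {0, 1, 2, 3, 4, 5, 6}); total cost 4 + 5 = 9.
No covering selection has total cost below 9.

9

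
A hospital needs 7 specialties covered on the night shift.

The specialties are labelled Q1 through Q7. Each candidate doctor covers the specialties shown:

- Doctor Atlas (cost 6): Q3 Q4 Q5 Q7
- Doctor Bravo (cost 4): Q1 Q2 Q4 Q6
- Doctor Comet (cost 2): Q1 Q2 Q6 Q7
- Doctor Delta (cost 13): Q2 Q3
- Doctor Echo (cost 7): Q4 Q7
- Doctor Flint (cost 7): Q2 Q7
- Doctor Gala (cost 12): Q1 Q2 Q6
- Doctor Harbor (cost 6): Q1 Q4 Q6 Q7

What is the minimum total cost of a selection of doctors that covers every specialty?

Atlas, Comet together cover every specialty (Atlas ∪ Comet = {Q1, Q2, Q3, Q4, Q5, Q6, Q7}); total cost 6 + 2 = 8.
No covering selection has total cost below 8.

8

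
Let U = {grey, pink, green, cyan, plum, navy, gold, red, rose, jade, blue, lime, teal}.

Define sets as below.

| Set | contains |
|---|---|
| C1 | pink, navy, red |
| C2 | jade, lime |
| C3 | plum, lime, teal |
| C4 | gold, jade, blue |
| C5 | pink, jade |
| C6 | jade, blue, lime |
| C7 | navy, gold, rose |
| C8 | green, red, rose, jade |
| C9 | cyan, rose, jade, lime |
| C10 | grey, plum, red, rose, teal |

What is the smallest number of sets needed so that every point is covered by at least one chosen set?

C1, C4, C8, C9, and C10 cover everything between them: the union {grey, pink, green, cyan, plum, navy, gold, red, rose, jade, blue, lime, teal} is all of U.
No 4 of the 10 sets cover everything (all 210 combinations miss at least one point), so 5 is optimal.

5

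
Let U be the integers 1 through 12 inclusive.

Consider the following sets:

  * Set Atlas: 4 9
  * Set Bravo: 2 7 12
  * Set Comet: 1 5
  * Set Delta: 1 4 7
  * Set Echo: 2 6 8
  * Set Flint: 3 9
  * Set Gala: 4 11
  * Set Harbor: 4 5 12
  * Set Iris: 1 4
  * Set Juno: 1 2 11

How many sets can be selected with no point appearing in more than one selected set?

Bravo, Comet, Flint, Gala are pairwise disjoint (Bravo={2,7,12}; Comet={1,5}; Flint={3,9}; Gala={4,11}).
Every remaining set overlaps one of these, and no 5 of the listed sets are pairwise disjoint, so 4 is the maximum.

4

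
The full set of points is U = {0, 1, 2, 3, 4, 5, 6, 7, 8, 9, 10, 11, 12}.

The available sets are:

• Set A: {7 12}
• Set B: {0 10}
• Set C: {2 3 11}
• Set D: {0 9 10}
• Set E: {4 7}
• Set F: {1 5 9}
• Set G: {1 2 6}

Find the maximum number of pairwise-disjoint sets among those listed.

B, C, E, F are pairwise disjoint (B={0,10}; C={2,3,11}; E={4,7}; F={1,5,9}).
Every remaining set overlaps one of these, and no 5 of the listed sets are pairwise disjoint, so 4 is the maximum.

4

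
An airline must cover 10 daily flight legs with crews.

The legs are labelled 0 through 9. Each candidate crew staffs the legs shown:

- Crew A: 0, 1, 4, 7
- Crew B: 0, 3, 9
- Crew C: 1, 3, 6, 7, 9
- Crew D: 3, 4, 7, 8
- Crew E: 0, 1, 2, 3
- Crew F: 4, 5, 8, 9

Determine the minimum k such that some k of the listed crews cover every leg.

3

C and E and F together: C ∪ E ∪ F = {0, 1, 2, 3, 4, 5, 6, 7, 8, 9} — every leg is covered.
Only E contains 2, so E is forced; the remaining 6 legs need at least 2 more crews (each remaining crew adds at most 4) — so at least 3 crews are needed, and 3 is optimal.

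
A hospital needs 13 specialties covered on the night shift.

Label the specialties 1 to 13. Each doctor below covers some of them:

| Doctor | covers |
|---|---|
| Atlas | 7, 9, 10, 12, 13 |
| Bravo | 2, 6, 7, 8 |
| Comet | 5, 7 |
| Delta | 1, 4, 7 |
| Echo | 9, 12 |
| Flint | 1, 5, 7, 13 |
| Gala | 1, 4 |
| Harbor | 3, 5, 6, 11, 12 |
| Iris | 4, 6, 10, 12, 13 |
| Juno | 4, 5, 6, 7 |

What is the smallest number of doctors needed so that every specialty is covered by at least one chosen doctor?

Take {Atlas, Bravo, Gala, Harbor}. Their union is {1, 2, 3, 4, 5, 6, 7, 8, 9, 10, 11, 12, 13}, which is all 13 specialties.
Only Bravo contains 2, so Bravo is forced; the remaining 9 specialties need at least 3 more doctors (each remaining doctor adds at most 4) — so at least 4 doctors are needed, and 4 is optimal.

4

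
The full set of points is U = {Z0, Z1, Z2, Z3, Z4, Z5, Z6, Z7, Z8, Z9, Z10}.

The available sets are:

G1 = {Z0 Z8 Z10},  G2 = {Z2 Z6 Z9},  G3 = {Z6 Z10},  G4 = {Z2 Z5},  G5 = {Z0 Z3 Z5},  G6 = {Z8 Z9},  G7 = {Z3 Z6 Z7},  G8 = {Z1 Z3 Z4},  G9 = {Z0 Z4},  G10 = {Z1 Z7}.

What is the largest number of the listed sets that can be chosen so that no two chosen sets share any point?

G3, G4, G6, G9, G10 are pairwise disjoint (G3={Z6,Z10}; G4={Z2,Z5}; G6={Z8,Z9}; G9={Z0,Z4}; G10={Z1,Z7}).
Every remaining set overlaps one of these, and no 6 of the listed sets are pairwise disjoint, so 5 is the maximum.

5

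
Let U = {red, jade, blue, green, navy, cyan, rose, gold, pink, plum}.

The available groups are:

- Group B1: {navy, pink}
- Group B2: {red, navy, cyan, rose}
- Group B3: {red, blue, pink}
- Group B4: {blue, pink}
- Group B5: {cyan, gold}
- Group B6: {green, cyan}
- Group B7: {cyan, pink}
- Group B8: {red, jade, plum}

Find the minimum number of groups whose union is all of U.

5

B2 and B4 and B5 and B6 and B8 together: B2 ∪ B4 ∪ B5 ∪ B6 ∪ B8 = {red, jade, blue, green, navy, cyan, rose, gold, pink, plum} — every point is covered.
No 4 of the 8 groups cover everything (all 70 combinations miss at least one point), so 5 is optimal.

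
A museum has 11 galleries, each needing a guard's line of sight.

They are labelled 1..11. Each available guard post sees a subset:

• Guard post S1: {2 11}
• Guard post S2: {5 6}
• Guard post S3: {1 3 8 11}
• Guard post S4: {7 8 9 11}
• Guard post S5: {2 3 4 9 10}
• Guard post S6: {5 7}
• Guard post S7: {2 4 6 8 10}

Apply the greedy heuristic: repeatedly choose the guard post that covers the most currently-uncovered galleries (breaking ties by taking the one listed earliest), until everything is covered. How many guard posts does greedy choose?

4

Greedy: pick S5 (covers 5 new) → pick S3 (covers 3 new) → pick S2 (covers 2 new) → pick S4 (covers 1 new). Total picks: 4.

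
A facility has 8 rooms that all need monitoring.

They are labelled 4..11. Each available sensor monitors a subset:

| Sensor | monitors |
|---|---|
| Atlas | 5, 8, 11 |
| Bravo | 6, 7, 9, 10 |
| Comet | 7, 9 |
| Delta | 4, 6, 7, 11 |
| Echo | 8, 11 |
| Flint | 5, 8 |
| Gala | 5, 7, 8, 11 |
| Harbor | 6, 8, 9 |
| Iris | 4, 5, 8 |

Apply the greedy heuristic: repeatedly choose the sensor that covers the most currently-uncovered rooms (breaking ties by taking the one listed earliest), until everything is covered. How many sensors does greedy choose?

Greedy: pick Bravo (covers 4 new) → pick Atlas (covers 3 new) → pick Delta (covers 1 new). Total picks: 3.

3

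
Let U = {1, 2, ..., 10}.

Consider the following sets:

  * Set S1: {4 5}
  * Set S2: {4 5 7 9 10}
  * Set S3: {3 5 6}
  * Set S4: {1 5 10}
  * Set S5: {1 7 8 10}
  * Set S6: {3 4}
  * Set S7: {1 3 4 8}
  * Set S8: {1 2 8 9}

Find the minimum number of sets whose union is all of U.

Take {S2, S3, S8}. Their union is {1, 2, 3, 4, 5, 6, 7, 8, 9, 10}, which is all 10 points.
Only S8 contains 2, so S8 is forced; the remaining 6 points need at least 2 more sets (each remaining set adds at most 4) — so at least 3 sets are needed, and 3 is optimal.

3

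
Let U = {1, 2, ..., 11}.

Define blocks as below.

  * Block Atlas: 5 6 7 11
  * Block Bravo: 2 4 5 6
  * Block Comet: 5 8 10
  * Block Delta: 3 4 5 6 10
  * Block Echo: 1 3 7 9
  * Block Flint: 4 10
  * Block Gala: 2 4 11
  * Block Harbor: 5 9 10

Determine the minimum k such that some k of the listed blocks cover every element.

4

Comet, Delta, Echo, and Gala cover everything between them: the union {1, 2, 3, 4, 5, 6, 7, 8, 9, 10, 11} is all of U.
No 3 of the 8 blocks cover everything (all 56 combinations miss at least one element), so 4 is optimal.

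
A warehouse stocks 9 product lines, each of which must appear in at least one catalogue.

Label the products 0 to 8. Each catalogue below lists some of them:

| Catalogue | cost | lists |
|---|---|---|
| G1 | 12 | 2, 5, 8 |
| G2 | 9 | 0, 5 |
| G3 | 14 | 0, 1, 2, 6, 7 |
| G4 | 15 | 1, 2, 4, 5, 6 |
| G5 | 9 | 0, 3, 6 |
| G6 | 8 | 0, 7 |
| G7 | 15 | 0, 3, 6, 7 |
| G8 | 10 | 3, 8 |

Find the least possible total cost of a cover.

33

G4, G6, G8 together cover every product (G4 ∪ G6 ∪ G8 = {0, 1, 2, 3, 4, 5, 6, 7, 8}); total cost 15 + 8 + 10 = 33.
The greedy pick G3, G8, G4 costs 39; no covering selection beats 33.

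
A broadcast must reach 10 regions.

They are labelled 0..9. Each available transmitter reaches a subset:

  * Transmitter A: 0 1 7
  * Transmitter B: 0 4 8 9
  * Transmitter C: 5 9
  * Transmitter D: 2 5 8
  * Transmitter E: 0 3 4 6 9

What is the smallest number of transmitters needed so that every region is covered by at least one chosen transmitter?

3

A and D and E together: A ∪ D ∪ E = {0, 1, 2, 3, 4, 5, 6, 7, 8, 9} — every region is covered.
Only A contains 1, so A is forced; the remaining 7 regions need at least 2 more transmitters (each remaining transmitter adds at most 4) — so at least 3 transmitters are needed, and 3 is optimal.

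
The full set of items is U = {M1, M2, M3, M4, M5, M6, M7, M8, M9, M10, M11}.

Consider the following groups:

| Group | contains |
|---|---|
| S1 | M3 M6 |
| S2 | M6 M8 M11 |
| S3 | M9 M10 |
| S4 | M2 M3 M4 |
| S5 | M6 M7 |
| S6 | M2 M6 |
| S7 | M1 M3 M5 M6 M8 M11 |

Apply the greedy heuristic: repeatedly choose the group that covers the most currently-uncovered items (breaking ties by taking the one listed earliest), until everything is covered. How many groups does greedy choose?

Greedy: pick S7 (covers 6 new) → pick S3 (covers 2 new) → pick S4 (covers 2 new) → pick S5 (covers 1 new). Total picks: 4.

4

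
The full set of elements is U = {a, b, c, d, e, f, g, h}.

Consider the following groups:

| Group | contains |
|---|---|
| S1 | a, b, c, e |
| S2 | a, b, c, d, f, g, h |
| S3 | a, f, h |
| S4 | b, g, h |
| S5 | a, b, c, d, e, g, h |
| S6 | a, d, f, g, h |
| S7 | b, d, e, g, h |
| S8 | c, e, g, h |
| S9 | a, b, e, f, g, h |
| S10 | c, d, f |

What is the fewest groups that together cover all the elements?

S5 and S10 together: S5 ∪ S10 = {a, b, c, d, e, f, g, h} — every element is covered.
No single group has all 8 elements (the largest, S2, has 7), so 2 is optimal.

2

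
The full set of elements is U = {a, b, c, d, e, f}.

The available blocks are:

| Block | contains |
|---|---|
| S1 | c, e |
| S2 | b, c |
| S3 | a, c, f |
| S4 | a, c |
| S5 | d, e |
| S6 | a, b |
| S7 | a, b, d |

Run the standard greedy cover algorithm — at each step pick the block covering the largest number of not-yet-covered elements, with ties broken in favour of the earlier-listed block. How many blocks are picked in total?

3

Greedy: pick S3 (covers 3 new) → pick S5 (covers 2 new) → pick S2 (covers 1 new). Total picks: 3.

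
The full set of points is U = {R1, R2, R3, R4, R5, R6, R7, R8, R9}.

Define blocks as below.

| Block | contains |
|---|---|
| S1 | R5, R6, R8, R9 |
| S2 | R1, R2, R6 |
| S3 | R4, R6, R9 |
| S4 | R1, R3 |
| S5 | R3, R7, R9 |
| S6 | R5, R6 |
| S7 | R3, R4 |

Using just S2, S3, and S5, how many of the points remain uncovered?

2

Union of S2, S3, S5 = {R1, R2, R3, R4, R6, R7, R9}.
Not covered: R5, R8 — 2 points.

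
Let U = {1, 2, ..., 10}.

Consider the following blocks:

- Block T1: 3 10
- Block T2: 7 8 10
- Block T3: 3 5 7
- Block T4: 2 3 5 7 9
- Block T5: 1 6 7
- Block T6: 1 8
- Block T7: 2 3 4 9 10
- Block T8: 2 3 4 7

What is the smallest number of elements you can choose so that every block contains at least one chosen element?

Take H = {1, 3, 10}. Each listed block contains at least one of these, so H is a hitting set of size 3.
No choice of 2 elements meets every block, so 3 is the minimum.

3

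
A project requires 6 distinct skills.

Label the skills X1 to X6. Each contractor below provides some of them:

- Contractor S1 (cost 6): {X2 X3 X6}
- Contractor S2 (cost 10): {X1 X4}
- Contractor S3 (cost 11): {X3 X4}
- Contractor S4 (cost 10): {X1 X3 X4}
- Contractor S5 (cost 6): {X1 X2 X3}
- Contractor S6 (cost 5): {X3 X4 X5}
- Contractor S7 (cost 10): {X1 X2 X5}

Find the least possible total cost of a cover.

17

S1, S5, S6 together cover every skill (S1 ∪ S5 ∪ S6 = {X1, X2, X3, X4, X5, X6}); total cost 6 + 6 + 5 = 17.
No covering selection has total cost below 17.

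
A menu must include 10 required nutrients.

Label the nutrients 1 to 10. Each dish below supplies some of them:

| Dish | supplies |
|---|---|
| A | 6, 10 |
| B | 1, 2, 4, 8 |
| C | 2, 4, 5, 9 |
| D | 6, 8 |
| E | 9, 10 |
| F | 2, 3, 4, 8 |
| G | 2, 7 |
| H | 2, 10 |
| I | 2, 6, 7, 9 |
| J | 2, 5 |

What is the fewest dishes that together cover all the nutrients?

5

Take {A, B, C, F, I}. Their union is {1, 2, 3, 4, 5, 6, 7, 8, 9, 10}, which is all 10 nutrients.
No 4 of the 10 dishes cover everything (all 210 combinations miss at least one nutrient), so 5 is optimal.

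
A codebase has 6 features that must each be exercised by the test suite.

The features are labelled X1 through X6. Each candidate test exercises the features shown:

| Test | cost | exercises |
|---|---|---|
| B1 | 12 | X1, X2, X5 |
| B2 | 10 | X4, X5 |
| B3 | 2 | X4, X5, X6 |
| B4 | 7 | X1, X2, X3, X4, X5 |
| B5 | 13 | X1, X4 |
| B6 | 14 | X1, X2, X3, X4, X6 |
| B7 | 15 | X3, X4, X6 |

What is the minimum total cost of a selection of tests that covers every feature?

9

B3, B4 together cover every feature (B3 ∪ B4 = {X1, X2, X3, X4, X5, X6}); total cost 2 + 7 = 9.
No covering selection has total cost below 9.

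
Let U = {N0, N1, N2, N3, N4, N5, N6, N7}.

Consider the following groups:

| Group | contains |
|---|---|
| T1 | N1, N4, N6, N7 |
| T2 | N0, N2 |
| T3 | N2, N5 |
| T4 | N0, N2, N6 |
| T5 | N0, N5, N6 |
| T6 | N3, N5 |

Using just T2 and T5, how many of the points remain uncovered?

4

Union of T2, T5 = {N0, N2, N5, N6}.
Not covered: N1, N3, N4, N7 — 4 points.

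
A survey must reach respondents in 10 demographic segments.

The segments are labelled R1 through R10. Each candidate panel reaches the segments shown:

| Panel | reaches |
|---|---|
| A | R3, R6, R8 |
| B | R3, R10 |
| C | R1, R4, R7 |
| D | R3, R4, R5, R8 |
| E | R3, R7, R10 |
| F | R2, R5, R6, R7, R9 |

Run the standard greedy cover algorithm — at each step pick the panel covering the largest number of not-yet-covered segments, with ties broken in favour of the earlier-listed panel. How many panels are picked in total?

4

Greedy: pick F (covers 5 new) → pick D (covers 3 new) → pick B (covers 1 new) → pick C (covers 1 new). Total picks: 4.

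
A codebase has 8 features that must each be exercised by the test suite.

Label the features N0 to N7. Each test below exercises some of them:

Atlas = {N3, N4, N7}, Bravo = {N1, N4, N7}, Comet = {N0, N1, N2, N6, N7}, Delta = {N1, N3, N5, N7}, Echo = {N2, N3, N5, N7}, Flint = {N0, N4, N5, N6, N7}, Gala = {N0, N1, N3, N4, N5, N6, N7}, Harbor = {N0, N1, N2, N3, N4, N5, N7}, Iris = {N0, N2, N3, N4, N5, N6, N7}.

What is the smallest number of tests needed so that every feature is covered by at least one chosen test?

Take {Harbor, Iris}. Their union is {N0, N1, N2, N3, N4, N5, N6, N7}, which is all 8 features.
No single test has all 8 features (the largest, Gala, has 7), so 2 is optimal.

2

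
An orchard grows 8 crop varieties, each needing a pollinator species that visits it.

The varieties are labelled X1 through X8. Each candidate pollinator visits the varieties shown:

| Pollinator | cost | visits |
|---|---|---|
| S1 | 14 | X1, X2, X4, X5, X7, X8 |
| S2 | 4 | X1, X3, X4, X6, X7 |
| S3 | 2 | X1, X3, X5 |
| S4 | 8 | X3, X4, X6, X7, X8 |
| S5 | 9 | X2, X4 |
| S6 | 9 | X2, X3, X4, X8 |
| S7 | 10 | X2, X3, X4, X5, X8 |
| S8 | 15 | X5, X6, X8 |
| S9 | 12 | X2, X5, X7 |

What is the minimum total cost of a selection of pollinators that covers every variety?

S2, S7 together cover every variety (S2 ∪ S7 = {X1, X2, X3, X4, X5, X6, X7, X8}); total cost 4 + 10 = 14.
The greedy pick S3, S2, S6 costs 15; no covering selection beats 14.

14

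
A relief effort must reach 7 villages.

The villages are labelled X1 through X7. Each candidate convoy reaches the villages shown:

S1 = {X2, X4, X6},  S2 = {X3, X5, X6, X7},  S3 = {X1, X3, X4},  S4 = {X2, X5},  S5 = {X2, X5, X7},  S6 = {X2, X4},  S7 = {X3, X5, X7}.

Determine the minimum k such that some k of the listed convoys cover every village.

S2 and S3 and S5 together: S2 ∪ S3 ∪ S5 = {X1, X2, X3, X4, X5, X6, X7} — every village is covered.
Only S3 contains X1, so S3 is forced; the remaining 4 villages need at least 2 more convoys (each remaining convoy adds at most 3) — so at least 3 convoys are needed, and 3 is optimal.

3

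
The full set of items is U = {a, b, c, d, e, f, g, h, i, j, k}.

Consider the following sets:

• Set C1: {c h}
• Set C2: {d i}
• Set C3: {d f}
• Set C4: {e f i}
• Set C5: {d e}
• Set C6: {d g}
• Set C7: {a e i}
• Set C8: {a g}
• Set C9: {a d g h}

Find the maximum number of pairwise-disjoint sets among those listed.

C1, C4, C8 are pairwise disjoint (C1={c,h}; C4={e,f,i}; C8={a,g}).
Every remaining set overlaps one of these, and no 4 of the listed sets are pairwise disjoint, so 3 is the maximum.

3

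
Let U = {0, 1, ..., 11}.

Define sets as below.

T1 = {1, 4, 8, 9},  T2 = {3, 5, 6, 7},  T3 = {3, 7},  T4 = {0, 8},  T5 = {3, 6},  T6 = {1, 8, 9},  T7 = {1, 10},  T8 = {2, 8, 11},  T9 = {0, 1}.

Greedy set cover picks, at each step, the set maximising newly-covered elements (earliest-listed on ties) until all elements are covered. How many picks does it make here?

5

Greedy: pick T1 (covers 4 new) → pick T2 (covers 4 new) → pick T8 (covers 2 new) → pick T4 (covers 1 new) → pick T7 (covers 1 new). Total picks: 5.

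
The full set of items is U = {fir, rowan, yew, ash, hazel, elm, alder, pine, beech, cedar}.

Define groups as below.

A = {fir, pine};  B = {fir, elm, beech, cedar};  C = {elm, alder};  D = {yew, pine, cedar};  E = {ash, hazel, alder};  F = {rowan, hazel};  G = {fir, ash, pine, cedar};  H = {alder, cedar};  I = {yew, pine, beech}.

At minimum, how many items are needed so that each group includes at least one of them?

4

The 4 items {rowan, elm, alder, pine} hit every group.
No choice of 3 items meets every group, so 4 is the minimum.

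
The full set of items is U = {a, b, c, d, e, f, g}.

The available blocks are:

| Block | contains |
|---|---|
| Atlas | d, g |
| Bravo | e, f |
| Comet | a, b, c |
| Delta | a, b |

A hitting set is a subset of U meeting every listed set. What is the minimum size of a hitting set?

3

The 3 items {a, e, g} hit every block.
The blocks Atlas, Bravo, Delta are pairwise disjoint, so any hitting set needs a separate item for each — at least 3. Hence 3 is optimal.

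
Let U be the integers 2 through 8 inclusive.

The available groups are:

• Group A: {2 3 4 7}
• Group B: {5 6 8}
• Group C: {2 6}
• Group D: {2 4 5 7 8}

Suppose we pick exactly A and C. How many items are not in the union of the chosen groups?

2

Union of A, C = {2, 3, 4, 6, 7}.
Not covered: 5, 8 — 2 items.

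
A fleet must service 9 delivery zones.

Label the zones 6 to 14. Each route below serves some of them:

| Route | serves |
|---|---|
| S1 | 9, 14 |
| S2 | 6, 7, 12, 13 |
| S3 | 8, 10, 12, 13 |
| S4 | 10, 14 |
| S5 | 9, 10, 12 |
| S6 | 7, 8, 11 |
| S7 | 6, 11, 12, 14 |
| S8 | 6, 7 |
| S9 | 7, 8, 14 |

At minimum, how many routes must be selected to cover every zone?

4

S2 and S5 and S6 and S9 together: S2 ∪ S5 ∪ S6 ∪ S9 = {6, 7, 8, 9, 10, 11, 12, 13, 14} — every zone is covered.
No 3 of the 9 routes cover everything (all 84 combinations miss at least one zone), so 4 is optimal.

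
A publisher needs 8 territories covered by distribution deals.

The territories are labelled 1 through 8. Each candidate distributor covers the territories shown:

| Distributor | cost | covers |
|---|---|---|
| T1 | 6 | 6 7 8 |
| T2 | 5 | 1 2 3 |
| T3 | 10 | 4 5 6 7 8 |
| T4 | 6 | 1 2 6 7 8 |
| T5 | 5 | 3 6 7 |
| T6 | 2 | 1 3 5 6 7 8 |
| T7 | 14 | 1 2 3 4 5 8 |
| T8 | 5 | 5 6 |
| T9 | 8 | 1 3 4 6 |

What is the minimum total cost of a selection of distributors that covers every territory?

15

T2, T3 together cover every territory (T2 ∪ T3 = {1, 2, 3, 4, 5, 6, 7, 8}); total cost 5 + 10 = 15.
No covering selection has total cost below 15.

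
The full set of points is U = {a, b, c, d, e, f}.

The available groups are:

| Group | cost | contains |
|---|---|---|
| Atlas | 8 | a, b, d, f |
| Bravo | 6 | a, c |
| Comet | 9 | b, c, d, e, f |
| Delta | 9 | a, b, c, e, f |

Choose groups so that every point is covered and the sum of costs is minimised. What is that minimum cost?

15

Bravo, Comet together cover every point (Bravo ∪ Comet = {a, b, c, d, e, f}); total cost 6 + 9 = 15.
No covering selection has total cost below 15.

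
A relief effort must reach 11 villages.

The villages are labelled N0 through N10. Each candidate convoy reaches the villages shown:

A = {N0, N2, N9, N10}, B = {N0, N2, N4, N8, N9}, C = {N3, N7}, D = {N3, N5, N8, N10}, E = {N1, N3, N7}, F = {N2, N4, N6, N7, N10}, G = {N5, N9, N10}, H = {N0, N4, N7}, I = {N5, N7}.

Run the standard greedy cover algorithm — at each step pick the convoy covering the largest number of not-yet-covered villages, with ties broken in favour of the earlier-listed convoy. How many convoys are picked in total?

4

Greedy: pick B (covers 5 new) → pick D (covers 3 new) → pick E (covers 2 new) → pick F (covers 1 new). Total picks: 4.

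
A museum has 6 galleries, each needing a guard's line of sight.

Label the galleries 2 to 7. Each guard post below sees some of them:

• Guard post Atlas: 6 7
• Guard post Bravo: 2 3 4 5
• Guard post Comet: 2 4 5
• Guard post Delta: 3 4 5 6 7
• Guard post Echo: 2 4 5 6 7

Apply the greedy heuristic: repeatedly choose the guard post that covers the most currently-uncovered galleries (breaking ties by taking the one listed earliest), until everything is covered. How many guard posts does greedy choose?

Greedy: pick Delta (covers 5 new) → pick Bravo (covers 1 new). Total picks: 2.

2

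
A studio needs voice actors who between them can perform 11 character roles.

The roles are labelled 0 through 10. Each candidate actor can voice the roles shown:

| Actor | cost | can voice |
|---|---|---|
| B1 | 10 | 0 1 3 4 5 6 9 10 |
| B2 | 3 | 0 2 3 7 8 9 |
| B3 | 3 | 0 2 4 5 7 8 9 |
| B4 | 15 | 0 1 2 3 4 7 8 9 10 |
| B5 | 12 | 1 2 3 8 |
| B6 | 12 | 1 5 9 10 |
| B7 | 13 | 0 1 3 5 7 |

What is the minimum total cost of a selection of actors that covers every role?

B1, B2 together cover every role (B1 ∪ B2 = {0, 1, 2, 3, 4, 5, 6, 7, 8, 9, 10}); total cost 10 + 3 = 13.
No covering selection has total cost below 13.

13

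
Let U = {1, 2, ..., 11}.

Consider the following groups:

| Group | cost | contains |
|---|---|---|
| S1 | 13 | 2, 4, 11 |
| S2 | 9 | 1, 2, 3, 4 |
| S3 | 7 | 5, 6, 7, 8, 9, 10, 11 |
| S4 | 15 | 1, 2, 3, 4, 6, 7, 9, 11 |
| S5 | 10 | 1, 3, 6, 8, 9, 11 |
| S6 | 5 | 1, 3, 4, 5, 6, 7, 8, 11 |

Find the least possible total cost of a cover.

S2, S3 together cover every element (S2 ∪ S3 = {1, 2, 3, 4, 5, 6, 7, 8, 9, 10, 11}); total cost 9 + 7 = 16.
The greedy pick S6, S3, S2 costs 21; no covering selection beats 16.

16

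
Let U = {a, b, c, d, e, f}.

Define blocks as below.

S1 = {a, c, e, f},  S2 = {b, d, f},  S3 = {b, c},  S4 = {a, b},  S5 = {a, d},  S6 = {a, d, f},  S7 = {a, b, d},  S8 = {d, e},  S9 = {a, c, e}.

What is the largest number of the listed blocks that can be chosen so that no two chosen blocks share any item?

2

S3, S6 are pairwise disjoint (S3={b,c}; S6={a,d,f}).
Every remaining block overlaps one of these, and no 3 of the listed blocks are pairwise disjoint, so 2 is the maximum.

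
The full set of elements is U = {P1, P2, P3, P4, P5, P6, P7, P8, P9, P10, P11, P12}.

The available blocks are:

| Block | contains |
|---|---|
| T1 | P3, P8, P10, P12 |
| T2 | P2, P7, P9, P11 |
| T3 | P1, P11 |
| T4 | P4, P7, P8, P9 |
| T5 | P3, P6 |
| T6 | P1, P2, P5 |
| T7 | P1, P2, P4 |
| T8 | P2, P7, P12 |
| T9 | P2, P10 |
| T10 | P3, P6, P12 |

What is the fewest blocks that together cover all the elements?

5

T2 and T4 and T6 and T9 and T10 together: T2 ∪ T4 ∪ T6 ∪ T9 ∪ T10 = {P1, P2, P3, P4, P5, P6, P7, P8, P9, P10, P11, P12} — every element is covered.
No 4 of the 10 blocks cover everything (all 210 combinations miss at least one element), so 5 is optimal.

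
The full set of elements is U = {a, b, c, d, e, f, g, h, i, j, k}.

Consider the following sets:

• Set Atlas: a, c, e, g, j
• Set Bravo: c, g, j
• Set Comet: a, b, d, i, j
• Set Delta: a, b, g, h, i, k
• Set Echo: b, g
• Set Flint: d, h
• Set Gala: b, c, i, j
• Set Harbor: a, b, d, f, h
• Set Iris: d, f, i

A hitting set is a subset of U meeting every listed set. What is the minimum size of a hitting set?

3

Take T = {d, g, i}. Each listed set contains at least one of these, so T is a hitting set of size 3.
No choice of 2 elements meets every set, so 3 is the minimum.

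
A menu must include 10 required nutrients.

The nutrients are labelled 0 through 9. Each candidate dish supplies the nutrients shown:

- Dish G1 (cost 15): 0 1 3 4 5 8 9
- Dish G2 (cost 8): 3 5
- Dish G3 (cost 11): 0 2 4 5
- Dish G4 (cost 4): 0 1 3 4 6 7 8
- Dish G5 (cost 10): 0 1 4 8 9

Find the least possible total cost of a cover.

25

G3, G4, G5 together cover every nutrient (G3 ∪ G4 ∪ G5 = {0, 1, 2, 3, 4, 5, 6, 7, 8, 9}); total cost 11 + 4 + 10 = 25.
No covering selection has total cost below 25.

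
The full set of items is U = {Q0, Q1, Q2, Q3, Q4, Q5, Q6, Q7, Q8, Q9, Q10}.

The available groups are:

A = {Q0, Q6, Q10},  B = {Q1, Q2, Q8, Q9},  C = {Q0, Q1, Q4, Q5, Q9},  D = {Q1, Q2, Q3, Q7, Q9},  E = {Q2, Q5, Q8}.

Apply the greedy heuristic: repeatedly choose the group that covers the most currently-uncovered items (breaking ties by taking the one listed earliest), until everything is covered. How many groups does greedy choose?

Greedy: pick C (covers 5 new) → pick D (covers 3 new) → pick A (covers 2 new) → pick B (covers 1 new). Total picks: 4.

4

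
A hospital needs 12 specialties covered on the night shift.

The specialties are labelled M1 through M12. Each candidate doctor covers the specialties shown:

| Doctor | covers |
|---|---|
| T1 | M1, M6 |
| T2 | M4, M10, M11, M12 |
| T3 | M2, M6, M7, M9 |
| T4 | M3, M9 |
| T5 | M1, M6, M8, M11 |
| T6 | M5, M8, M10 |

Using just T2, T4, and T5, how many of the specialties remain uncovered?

Union of T2, T4, T5 = {M1, M3, M4, M6, M8, M9, M10, M11, M12}.
Not covered: M2, M5, M7 — 3 specialties.

3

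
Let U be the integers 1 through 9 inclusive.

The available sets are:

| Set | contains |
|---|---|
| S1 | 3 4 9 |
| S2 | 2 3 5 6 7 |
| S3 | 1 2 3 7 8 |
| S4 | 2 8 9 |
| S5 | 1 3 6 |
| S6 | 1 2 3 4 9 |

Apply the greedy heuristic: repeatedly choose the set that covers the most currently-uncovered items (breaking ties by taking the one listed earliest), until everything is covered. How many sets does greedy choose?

3

Greedy: pick S2 (covers 5 new) → pick S6 (covers 3 new) → pick S3 (covers 1 new). Total picks: 3.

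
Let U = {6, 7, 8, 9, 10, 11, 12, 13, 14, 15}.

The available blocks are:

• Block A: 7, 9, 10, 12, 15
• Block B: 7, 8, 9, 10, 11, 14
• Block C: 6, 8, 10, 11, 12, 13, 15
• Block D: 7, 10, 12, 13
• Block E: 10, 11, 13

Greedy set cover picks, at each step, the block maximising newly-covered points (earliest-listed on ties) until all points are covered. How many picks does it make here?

Greedy: pick C (covers 7 new) → pick B (covers 3 new). Total picks: 2.

2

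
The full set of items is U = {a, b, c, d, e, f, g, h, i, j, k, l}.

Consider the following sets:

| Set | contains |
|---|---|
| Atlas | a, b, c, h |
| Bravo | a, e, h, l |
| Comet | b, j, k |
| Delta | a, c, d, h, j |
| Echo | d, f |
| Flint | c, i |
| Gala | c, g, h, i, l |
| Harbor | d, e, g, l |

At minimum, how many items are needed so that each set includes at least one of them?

4

Take T = {b, d, h, i}. Each listed set contains at least one of these, so T is a hitting set of size 4.
The sets Bravo, Comet, Echo, Flint are pairwise disjoint, so any hitting set needs a separate item for each — at least 4. Hence 4 is optimal.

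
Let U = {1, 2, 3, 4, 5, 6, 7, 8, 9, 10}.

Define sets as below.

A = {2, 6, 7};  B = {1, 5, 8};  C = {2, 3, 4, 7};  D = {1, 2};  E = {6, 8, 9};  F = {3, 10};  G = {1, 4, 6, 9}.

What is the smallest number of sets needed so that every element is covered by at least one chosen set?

A, B, F, and G cover everything between them: the union {1, 2, 3, 4, 5, 6, 7, 8, 9, 10} is all of U.
No 3 of the 7 sets cover everything (all 35 combinations miss at least one element), so 4 is optimal.

4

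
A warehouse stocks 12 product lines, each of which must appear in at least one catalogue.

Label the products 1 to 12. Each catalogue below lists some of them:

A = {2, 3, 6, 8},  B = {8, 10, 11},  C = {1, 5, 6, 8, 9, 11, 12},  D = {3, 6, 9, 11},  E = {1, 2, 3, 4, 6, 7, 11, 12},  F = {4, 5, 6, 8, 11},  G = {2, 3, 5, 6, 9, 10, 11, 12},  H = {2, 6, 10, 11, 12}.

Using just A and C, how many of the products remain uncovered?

3

Union of A, C = {1, 2, 3, 5, 6, 8, 9, 11, 12}.
Not covered: 4, 7, 10 — 3 products.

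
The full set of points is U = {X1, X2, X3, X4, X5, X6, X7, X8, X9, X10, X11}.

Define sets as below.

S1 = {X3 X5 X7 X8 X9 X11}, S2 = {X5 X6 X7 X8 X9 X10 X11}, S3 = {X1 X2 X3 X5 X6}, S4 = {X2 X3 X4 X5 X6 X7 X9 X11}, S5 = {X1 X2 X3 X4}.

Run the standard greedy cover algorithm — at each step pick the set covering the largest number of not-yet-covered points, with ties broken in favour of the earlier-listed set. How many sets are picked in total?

Greedy: pick S4 (covers 8 new) → pick S2 (covers 2 new) → pick S3 (covers 1 new). Total picks: 3.
(The true minimum cover uses only 2 sets, so greedy is not optimal here.)

3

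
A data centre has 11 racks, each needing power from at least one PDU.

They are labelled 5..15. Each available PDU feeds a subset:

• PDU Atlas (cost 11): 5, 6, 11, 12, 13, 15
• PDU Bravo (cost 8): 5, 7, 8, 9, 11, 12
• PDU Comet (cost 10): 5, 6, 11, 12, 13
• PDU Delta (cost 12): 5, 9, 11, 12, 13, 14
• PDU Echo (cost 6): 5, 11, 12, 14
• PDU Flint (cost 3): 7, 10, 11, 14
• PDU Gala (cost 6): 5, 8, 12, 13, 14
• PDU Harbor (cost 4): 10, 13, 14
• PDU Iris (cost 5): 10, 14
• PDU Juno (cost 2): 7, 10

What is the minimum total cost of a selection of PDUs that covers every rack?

Atlas, Bravo, Flint together cover every rack (Atlas ∪ Bravo ∪ Flint = {5, 6, 7, 8, 9, 10, 11, 12, 13, 14, 15}); total cost 11 + 8 + 3 = 22.
The greedy pick Flint, Gala, Atlas, Bravo costs 28; no covering selection beats 22.

22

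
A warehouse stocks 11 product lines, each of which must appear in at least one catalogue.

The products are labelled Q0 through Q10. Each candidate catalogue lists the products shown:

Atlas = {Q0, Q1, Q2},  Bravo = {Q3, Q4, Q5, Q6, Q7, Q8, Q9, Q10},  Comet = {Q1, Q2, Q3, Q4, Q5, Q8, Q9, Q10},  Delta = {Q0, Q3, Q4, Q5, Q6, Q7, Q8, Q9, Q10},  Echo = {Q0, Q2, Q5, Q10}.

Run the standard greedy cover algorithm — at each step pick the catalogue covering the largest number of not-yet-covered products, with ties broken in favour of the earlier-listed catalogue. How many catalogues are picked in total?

Greedy: pick Delta (covers 9 new) → pick Atlas (covers 2 new). Total picks: 2.

2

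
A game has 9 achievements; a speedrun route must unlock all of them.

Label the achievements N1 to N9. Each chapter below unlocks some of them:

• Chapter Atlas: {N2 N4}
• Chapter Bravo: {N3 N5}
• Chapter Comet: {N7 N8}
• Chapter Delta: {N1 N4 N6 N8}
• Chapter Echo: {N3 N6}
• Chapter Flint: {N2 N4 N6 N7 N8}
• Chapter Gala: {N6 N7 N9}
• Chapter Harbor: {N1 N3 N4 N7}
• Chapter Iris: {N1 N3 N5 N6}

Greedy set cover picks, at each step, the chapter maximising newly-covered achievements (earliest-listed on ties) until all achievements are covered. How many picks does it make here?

Greedy: pick Flint (covers 5 new) → pick Iris (covers 3 new) → pick Gala (covers 1 new). Total picks: 3.

3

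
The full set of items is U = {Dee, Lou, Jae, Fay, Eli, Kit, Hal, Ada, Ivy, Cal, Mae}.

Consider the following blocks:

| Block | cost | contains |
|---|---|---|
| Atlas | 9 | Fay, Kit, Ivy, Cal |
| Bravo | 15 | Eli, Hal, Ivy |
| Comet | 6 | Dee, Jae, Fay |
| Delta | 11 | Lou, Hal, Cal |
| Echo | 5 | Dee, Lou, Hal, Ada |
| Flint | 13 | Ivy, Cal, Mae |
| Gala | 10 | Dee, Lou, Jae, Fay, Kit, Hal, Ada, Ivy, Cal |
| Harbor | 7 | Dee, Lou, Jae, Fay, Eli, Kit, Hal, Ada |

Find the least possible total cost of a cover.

Flint, Harbor together cover every item (Flint ∪ Harbor = {Dee, Lou, Jae, Fay, Eli, Kit, Hal, Ada, Ivy, Cal, Mae}); total cost 13 + 7 = 20.
No covering selection has total cost below 20.

20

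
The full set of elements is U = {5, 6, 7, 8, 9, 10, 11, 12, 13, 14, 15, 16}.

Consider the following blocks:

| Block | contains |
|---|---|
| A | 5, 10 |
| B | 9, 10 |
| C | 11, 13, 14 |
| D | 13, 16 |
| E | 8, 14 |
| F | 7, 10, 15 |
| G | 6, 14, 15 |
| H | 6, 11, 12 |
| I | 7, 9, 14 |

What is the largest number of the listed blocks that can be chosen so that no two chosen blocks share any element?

4

A, D, H, I are pairwise disjoint (A={5,10}; D={13,16}; H={6,11,12}; I={7,9,14}).
Every remaining block overlaps one of these, and no 5 of the listed blocks are pairwise disjoint, so 4 is the maximum.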